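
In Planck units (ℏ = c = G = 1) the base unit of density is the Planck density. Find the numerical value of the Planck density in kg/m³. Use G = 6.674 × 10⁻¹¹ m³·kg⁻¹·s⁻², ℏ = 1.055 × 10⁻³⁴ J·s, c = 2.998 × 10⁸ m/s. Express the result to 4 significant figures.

ρ_P = c⁵/(ℏG²)
  = 2.422 × 10⁴² / 4.699 × 10⁻⁵⁵
  = 5.154 × 10⁹⁶ kg/m³

5.154 × 10⁹⁶ kg/m³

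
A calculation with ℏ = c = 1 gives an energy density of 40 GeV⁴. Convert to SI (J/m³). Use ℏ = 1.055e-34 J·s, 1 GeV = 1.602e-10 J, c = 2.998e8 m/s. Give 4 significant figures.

8.326e38 J/m³

[E]/[L]³ = [E]⁴/(ℏc)³; restore (ℏc)⁻³.
1 GeV⁴ → 1/(ℏc)³ × (1 GeV in J)⁴ = 2.082e37 J/m³.
Result: 40 × 2.082e37 = 8.326e38 J/m³.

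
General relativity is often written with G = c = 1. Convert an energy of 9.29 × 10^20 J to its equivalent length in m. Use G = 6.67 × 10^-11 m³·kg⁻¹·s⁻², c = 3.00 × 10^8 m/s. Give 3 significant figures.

7.65 × 10^-24 m

Energy → length via G/c⁴.
9.29 × 10^20 J × (G/c⁴) = 7.65 × 10^-24 m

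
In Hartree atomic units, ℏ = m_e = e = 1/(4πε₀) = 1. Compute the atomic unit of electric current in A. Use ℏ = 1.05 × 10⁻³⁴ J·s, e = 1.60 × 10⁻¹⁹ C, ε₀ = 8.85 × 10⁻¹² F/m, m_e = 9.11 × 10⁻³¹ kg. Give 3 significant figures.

6.67 × 10⁻³ A

Dimensional analysis gives I_au = e E_h/ℏ = m_e e⁵/((4πε₀)²ℏ³).
E_h = 4.38 × 10⁻¹⁸ J
e·E_h/ℏ = 6.67 × 10⁻³ A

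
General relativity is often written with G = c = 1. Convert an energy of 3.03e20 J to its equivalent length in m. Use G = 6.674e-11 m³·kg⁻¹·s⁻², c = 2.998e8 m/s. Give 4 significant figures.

Energy → length via G/c⁴.
3.03e20 J × (G/c⁴) = 2.503e-24 m

2.503e-24 m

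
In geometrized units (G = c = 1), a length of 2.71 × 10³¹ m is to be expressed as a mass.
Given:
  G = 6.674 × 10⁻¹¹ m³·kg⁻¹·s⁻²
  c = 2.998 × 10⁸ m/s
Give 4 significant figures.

Length → mass via c²/G.
2.71 × 10³¹ m × (c²/G) = 3.650 × 10⁵⁸ kg

3.650 × 10⁵⁸ kg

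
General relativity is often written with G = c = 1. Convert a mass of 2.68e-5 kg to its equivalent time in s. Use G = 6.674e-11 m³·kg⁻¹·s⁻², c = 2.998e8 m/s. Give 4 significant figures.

6.638e-41 s

Mass → time via G/c³.
2.68e-5 kg × (G/c³) = 6.638e-41 s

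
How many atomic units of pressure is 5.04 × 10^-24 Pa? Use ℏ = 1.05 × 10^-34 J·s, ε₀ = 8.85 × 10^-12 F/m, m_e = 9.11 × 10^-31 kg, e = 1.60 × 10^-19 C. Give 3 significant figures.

1.67 × 10^-37

atomic unit of pressure: P_au = E_h/a₀³ = m_e⁴e¹⁰/((4πε₀)⁵ℏ⁸) = 3.01 × 10^13 Pa.
5.04 × 10^-24 / 3.01 × 10^13 = 1.67 × 10^-37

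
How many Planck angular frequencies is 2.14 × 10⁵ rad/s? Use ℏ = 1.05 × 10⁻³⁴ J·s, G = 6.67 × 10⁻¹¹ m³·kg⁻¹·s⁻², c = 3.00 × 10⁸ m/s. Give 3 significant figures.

Planck angular frequency: ω_P = √(c⁵/(ℏG)) = 1.86 × 10⁴³ rad/s.
2.14 × 10⁵ / 1.86 × 10⁴³ = 1.15 × 10⁻³⁸

1.15 × 10⁻³⁸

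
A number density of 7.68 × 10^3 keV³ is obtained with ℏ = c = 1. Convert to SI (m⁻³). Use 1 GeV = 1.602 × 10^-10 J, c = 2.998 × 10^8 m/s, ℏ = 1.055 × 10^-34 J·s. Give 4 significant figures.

Number density is [L]⁻³ = [E]³/(ℏc)³.
1 GeV³ → 1/(ℏc)³ × (1 GeV in J)³ = 1.299 × 10^47 m⁻³.
Convert the energy scale: 7.68 × 10^3 keV³ = 7.68 × 10^-15 GeV³.
Result: 7.68 × 10^-15 × 1.299 × 10^47 = 9.979 × 10^32 m⁻³.

9.979 × 10^32 m⁻³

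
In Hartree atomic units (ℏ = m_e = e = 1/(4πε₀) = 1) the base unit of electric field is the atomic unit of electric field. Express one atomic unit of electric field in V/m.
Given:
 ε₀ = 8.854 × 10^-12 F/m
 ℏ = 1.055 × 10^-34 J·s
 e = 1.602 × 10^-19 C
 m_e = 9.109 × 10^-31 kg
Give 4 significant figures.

5.131 × 10^11 V/m

E_au = E_h/(e a₀) = m_e²e⁵/((4πε₀)³ℏ⁴)
E_h = 4.354 × 10^-18 J
a₀ = 5.297 × 10^-11 m
E_h/(e·a₀) = 5.131 × 10^11 V/m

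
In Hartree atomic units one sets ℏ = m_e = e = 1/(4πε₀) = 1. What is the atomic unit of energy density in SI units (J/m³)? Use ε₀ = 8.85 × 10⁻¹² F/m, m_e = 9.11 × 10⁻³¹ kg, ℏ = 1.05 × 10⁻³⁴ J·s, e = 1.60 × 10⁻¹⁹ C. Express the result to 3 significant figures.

3.01 × 10¹³ J/m³

u_au = E_h/a₀³ = m_e⁴e¹⁰/((4πε₀)⁵ℏ⁸)
E_h = 4.38 × 10⁻¹⁸ J
a₀ = 5.26 × 10⁻¹¹ m
E_h/a₀³ = 3.01 × 10¹³ J/m³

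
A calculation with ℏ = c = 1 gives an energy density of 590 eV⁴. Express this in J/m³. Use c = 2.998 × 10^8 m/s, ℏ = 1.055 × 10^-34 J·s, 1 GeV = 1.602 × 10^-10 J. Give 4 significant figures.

[E]/[L]³ = [E]⁴/(ℏc)³; restore (ℏc)⁻³.
1 GeV⁴ → 1/(ℏc)³ × (1 GeV in J)⁴ = 2.082 × 10^37 J/m³.
Convert the energy scale: 590 eV⁴ = 5.90 × 10^-34 GeV⁴.
Result: 5.90 × 10^-34 × 2.082 × 10^37 = 1.228 × 10^4 J/m³.

1.228 × 10^4 J/m³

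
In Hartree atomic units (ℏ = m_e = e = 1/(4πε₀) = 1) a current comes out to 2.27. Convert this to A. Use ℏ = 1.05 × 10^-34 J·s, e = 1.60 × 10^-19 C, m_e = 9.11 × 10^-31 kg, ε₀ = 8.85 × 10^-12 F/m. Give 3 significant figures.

0.0151 A

One atomic unit of electric current: I_au = e E_h/ℏ = m_e e⁵/((4πε₀)²ℏ³) = 6.67 × 10^-3 A.
2.27 × 6.67 × 10^-3 A = 0.0151 A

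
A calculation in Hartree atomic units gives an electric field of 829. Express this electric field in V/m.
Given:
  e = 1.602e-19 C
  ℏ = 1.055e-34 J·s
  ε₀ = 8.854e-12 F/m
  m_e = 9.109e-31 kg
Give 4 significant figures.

4.254e14 V/m

One atomic unit of electric field: E_au = E_h/(e a₀) = m_e²e⁵/((4πε₀)³ℏ⁴) = 5.131e11 V/m.
829 × 5.131e11 V/m = 4.254e14 V/m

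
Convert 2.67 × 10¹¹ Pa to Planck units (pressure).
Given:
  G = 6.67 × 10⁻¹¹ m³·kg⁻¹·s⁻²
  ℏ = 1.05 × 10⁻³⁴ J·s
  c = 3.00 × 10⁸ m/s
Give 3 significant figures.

5.70 × 10⁻¹⁰³

Planck pressure: p_P = c⁷/(ℏG²) = 4.68 × 10¹¹³ Pa.
2.67 × 10¹¹ / 4.68 × 10¹¹³ = 5.70 × 10⁻¹⁰³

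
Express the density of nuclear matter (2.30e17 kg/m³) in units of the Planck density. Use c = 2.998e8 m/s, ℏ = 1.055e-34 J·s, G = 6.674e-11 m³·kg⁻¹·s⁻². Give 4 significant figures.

Planck density: ρ_P = c⁵/(ℏG²) = 5.154e96 kg/m³.
2.30e17 / 5.154e96 = 4.463e-80

4.463e-80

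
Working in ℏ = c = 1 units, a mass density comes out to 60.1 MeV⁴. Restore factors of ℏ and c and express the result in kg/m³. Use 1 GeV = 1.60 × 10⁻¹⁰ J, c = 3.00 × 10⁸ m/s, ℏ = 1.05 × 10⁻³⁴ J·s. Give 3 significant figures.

1.40 × 10¹⁰ kg/m³

Mass density is [E]/(c²[L]³) = [E]⁴/(ℏ³c⁵).
1 GeV⁴ → 1/(ℏ³c⁵) × (1 GeV in J)⁴ = 2.33 × 10²⁰ kg/m³.
Convert the energy scale: 60.1 MeV⁴ = 6.01 × 10⁻¹¹ GeV⁴.
Result: 6.01 × 10⁻¹¹ × 2.33 × 10²⁰ = 1.40 × 10¹⁰ kg/m³.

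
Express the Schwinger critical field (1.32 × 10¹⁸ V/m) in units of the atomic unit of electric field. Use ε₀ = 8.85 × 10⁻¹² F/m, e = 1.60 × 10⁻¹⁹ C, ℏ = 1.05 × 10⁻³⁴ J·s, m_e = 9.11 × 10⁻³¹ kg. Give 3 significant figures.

atomic unit of electric field: E_au = E_h/(e a₀) = m_e²e⁵/((4πε₀)³ℏ⁴) = 5.20 × 10¹¹ V/m.
1.32 × 10¹⁸ / 5.20 × 10¹¹ = 2.54 × 10⁶

2.54 × 10⁶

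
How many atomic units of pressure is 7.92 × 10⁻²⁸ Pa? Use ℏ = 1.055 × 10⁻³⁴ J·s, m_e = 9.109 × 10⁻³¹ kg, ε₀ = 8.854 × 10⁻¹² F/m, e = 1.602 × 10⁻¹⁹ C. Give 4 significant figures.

2.704 × 10⁻⁴¹

atomic unit of pressure: P_au = E_h/a₀³ = m_e⁴e¹⁰/((4πε₀)⁵ℏ⁸) = 2.929 × 10¹³ Pa.
7.92 × 10⁻²⁸ / 2.929 × 10¹³ = 2.704 × 10⁻⁴¹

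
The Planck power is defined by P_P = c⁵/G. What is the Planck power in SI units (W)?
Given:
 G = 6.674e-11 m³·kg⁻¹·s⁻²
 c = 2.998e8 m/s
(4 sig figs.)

3.629e52 W

P_P = c⁵/G
  = 2.422e42 / 6.674e-11
  = 3.629e52 W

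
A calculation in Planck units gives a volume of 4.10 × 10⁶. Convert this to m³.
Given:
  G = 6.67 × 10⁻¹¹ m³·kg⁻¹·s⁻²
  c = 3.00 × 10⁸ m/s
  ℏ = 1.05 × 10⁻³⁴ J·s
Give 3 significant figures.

One Planck volume: V_P = (ℏG/c³)^(3/2) = 4.18 × 10⁻¹⁰⁵ m³.
4.10 × 10⁶ × 4.18 × 10⁻¹⁰⁵ m³ = 1.71 × 10⁻⁹⁸ m³

1.71 × 10⁻⁹⁸ m³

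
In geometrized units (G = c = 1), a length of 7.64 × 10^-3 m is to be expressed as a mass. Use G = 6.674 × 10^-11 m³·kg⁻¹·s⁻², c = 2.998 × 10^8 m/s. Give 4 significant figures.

Length → mass via c²/G.
7.64 × 10^-3 m × (c²/G) = 1.029 × 10^25 kg

1.029 × 10^25 kg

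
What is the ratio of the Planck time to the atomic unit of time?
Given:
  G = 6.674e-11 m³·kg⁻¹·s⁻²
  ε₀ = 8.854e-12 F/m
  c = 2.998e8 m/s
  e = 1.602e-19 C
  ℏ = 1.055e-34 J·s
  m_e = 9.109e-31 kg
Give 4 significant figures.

2.225e-27

Planck time: t_P = √(ℏG/c⁵) = 5.392e-44 s
atomic unit of time: τ_au = (4πε₀)²ℏ³/(m_e e⁴) = 2.423e-17 s
ratio = 5.392e-44 / 2.423e-17 = 2.225e-27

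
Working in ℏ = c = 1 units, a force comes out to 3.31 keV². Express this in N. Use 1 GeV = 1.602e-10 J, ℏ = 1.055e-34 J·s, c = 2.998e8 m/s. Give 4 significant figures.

Force is [E]/[L] = [E]²/(ℏc); restore (ℏc)⁻¹.
1 GeV² → 1/(ℏc) × (1 GeV in J)² = 8.114e5 N.
Convert the energy scale: 3.31 keV² = 3.31e-12 GeV².
Result: 3.31e-12 × 8.114e5 = 2.686e-6 N.

2.686e-6 N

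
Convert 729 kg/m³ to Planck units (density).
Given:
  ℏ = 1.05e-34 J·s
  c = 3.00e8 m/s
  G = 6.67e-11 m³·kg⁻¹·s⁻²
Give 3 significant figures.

1.40e-94

Planck density: ρ_P = c⁵/(ℏG²) = 5.20e96 kg/m³.
729 / 5.20e96 = 1.40e-94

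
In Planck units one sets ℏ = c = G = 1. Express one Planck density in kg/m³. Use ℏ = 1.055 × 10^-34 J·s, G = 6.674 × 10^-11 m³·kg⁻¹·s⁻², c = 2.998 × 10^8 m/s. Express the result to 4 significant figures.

ρ_P = c⁵/(ℏG²)
  = 2.422 × 10^42 / 4.699 × 10^-55
  = 5.154 × 10^96 kg/m³

5.154 × 10^96 kg/m³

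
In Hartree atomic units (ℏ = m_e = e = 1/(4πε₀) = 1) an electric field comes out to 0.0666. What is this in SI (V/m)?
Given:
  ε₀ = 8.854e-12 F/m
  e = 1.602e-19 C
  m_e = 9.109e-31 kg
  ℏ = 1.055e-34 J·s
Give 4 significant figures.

3.417e10 V/m

One atomic unit of electric field: E_au = E_h/(e a₀) = m_e²e⁵/((4πε₀)³ℏ⁴) = 5.131e11 V/m.
0.0666 × 5.131e11 V/m = 3.417e10 V/m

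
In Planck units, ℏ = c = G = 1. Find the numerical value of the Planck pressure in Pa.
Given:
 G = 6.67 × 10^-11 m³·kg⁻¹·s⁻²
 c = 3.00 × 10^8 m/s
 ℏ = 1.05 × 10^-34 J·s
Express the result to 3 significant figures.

4.68 × 10^113 Pa

From ℏ = c = G = 1 the pressure scale is p_P = c⁷/(ℏG²).
  = 2.19 × 10^59 / 4.67 × 10^-55
  = 4.68 × 10^113 Pa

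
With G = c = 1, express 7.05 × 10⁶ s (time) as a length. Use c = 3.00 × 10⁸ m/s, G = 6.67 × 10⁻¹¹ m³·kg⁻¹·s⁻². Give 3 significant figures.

2.12 × 10¹⁵ m

Time → length via c.
7.05 × 10⁶ s × (c) = 2.12 × 10¹⁵ m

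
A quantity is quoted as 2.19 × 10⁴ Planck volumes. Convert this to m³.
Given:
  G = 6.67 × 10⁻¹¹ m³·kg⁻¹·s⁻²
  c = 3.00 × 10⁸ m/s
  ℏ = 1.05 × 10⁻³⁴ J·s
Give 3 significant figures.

9.15 × 10⁻¹⁰¹ m³

One Planck volume: V_P = (ℏG/c³)^(3/2) = 4.18 × 10⁻¹⁰⁵ m³.
2.19 × 10⁴ × 4.18 × 10⁻¹⁰⁵ m³ = 9.15 × 10⁻¹⁰¹ m³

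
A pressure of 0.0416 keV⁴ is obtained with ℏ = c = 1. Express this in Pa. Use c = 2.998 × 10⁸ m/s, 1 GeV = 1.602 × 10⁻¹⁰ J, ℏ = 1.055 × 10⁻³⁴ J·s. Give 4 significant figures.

8.659 × 10¹¹ Pa

Pressure is [E]/[L]³ = [E]⁴/(ℏc)³.
1 GeV⁴ → 1/(ℏc)³ × (1 GeV in J)⁴ = 2.082 × 10³⁷ Pa.
Convert the energy scale: 0.0416 keV⁴ = 4.16 × 10⁻²⁶ GeV⁴.
Result: 4.16 × 10⁻²⁶ × 2.082 × 10³⁷ = 8.659 × 10¹¹ Pa.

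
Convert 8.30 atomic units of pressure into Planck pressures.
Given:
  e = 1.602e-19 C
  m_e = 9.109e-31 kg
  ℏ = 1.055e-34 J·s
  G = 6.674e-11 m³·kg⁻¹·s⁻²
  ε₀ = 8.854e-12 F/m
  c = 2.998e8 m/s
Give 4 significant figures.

5.248e-100

atomic unit of pressure: P_au = E_h/a₀³ = m_e⁴e¹⁰/((4πε₀)⁵ℏ⁸) = 2.929e13 Pa
Planck pressure: p_P = c⁷/(ℏG²) = 4.632e113 Pa
8.30 × 2.929e13 / 4.632e113 = 5.248e-100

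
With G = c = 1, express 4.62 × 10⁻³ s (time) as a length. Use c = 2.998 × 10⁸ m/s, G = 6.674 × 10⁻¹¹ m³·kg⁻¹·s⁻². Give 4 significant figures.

Time → length via c.
4.62 × 10⁻³ s × (c) = 1.385 × 10⁶ m

1.385 × 10⁶ m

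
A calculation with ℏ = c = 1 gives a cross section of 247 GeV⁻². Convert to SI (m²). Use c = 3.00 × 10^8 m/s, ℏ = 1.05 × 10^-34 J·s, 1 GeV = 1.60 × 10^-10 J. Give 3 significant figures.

Area is [L]² = [E]⁻²·(ℏc)²; restore (ℏc)².
1 GeV⁻² → (ℏc)² × (1 GeV in J)⁻² = 3.88 × 10^-32 m².
Result: 247 × 3.88 × 10^-32 = 9.57 × 10^-30 m².

9.57 × 10^-30 m²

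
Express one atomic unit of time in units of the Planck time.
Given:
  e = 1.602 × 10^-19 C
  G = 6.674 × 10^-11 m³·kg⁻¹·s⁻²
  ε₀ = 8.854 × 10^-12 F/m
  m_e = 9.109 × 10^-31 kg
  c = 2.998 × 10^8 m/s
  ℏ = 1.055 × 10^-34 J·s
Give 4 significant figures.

atomic unit of time: τ_au = (4πε₀)²ℏ³/(m_e e⁴) = 2.423 × 10^-17 s
Planck time: t_P = √(ℏG/c⁵) = 5.392 × 10^-44 s
ratio = 2.423 × 10^-17 / 5.392 × 10^-44 = 4.494 × 10^26

4.494 × 10^26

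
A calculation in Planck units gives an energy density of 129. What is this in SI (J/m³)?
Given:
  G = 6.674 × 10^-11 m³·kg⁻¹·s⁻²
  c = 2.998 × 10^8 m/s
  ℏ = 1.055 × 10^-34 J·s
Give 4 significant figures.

One Planck energy density: u_P = c⁷/(ℏG²) = 4.632 × 10^113 J/m³.
129 × 4.632 × 10^113 J/m³ = 5.976 × 10^115 J/m³

5.976 × 10^115 J/m³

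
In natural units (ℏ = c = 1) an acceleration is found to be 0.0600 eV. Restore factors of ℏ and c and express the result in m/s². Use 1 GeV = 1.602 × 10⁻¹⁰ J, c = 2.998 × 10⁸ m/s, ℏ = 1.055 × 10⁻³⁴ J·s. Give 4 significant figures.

2.731 × 10²² m/s²

Acceleration is [L]/[T]² = c·[E]/ℏ.
1 GeV → c/ℏ × (1 GeV in J) = 4.552 × 10³² m/s².
Convert the energy scale: 0.0600 eV = 6.00 × 10⁻¹¹ GeV.
Result: 6.00 × 10⁻¹¹ × 4.552 × 10³² = 2.731 × 10²² m/s².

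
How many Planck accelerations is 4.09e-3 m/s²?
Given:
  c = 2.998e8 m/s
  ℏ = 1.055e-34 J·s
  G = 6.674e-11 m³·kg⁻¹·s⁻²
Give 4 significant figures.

7.356e-55

Planck acceleration: a_P = √(c⁷/(ℏG)) = 5.560e51 m/s².
4.09e-3 / 5.560e51 = 7.356e-55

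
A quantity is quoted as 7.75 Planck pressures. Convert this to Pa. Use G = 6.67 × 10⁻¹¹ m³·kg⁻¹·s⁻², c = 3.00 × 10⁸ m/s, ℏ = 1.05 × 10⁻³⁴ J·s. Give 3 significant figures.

One Planck pressure: p_P = c⁷/(ℏG²) = 4.68 × 10¹¹³ Pa.
7.75 × 4.68 × 10¹¹³ Pa = 3.63 × 10¹¹⁴ Pa

3.63 × 10¹¹⁴ Pa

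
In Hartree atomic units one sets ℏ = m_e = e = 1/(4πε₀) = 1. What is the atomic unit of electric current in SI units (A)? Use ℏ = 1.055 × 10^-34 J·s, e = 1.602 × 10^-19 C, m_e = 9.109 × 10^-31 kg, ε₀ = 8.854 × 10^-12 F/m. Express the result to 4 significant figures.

6.612 × 10^-3 A

I_au = e E_h/ℏ = m_e e⁵/((4πε₀)²ℏ³)
E_h = 4.354 × 10^-18 J
e·E_h/ℏ = 6.612 × 10^-3 A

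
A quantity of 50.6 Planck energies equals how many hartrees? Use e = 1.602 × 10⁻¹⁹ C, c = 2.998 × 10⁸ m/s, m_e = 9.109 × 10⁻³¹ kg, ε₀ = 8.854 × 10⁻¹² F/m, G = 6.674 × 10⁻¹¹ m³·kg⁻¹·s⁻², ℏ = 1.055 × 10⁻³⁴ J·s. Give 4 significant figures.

2.274 × 10²⁸

Planck energy: E_P = √(ℏc⁵/G) = 1.957 × 10⁹ J
hartree: E_h = m_e e⁴/(4πε₀ℏ)² = 4.354 × 10⁻¹⁸ J
50.6 × 1.957 × 10⁹ / 4.354 × 10⁻¹⁸ = 2.274 × 10²⁸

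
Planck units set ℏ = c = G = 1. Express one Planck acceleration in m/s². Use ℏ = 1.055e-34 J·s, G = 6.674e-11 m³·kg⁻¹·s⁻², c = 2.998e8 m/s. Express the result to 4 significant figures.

5.560e51 m/s²

Dimensional analysis gives a_P = √(c⁷/(ℏG)).
  = √(3.092e103)
  = 5.560e51 m/s²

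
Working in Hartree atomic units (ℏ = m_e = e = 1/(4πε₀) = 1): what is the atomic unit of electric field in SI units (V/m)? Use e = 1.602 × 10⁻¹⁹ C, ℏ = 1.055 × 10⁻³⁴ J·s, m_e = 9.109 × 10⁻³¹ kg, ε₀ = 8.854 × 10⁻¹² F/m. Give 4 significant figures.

Dimensional analysis gives E_au = E_h/(e a₀) = m_e²e⁵/((4πε₀)³ℏ⁴).
E_h = 4.354 × 10⁻¹⁸ J
a₀ = 5.297 × 10⁻¹¹ m
E_h/(e·a₀) = 5.131 × 10¹¹ V/m

5.131 × 10¹¹ V/m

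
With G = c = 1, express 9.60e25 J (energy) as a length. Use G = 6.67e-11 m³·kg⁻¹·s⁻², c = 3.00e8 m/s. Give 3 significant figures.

7.91e-19 m

Energy → length via G/c⁴.
9.60e25 J × (G/c⁴) = 7.91e-19 m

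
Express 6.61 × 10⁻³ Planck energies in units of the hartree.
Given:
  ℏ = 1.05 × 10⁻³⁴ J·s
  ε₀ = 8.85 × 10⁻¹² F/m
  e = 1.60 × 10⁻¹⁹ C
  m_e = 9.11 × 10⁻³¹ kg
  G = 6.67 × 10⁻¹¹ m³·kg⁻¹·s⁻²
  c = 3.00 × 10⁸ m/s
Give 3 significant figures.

2.95 × 10²⁴

Planck energy: E_P = √(ℏc⁵/G) = 1.96 × 10⁹ J
hartree: E_h = m_e e⁴/(4πε₀ℏ)² = 4.38 × 10⁻¹⁸ J
6.61 × 10⁻³ × 1.96 × 10⁹ / 4.38 × 10⁻¹⁸ = 2.95 × 10²⁴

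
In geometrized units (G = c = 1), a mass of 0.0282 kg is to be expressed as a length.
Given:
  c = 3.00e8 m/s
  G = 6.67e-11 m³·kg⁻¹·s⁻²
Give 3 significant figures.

In G = c = 1 units mass has dimensions of length; the conversion factor is G/c².
0.0282 kg × (G/c²) = 2.09e-29 m

2.09e-29 m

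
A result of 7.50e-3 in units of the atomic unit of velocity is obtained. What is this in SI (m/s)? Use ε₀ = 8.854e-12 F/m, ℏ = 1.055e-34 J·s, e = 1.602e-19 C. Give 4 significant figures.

1.640e4 m/s

One atomic unit of velocity: v_au = e²/(4πε₀ℏ) = 2.186e6 m/s.
7.50e-3 × 2.186e6 m/s = 1.640e4 m/s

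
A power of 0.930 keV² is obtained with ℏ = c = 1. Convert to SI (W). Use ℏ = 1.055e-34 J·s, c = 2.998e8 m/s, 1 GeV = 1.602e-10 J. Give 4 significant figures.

226.2 W

Power is [E]/[T] = [E]²/ℏ.
1 GeV² → 1/ℏ × (1 GeV in J)² = 2.433e14 W.
Convert the energy scale: 0.930 keV² = 9.30e-13 GeV².
Result: 9.30e-13 × 2.433e14 = 226.2 W.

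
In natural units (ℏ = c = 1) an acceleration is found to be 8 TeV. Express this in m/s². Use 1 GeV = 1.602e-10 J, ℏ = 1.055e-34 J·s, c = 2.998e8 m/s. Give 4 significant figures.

Acceleration is [L]/[T]² = c·[E]/ℏ.
1 GeV → c/ℏ × (1 GeV in J) = 4.552e32 m/s².
Convert the energy scale: 8 TeV = 8.00e3 GeV.
Result: 8.00e3 × 4.552e32 = 3.642e36 m/s².

3.642e36 m/s²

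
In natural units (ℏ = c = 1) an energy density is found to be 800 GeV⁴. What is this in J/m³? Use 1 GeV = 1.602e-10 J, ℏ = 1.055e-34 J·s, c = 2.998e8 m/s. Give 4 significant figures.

1.665e40 J/m³

[E]/[L]³ = [E]⁴/(ℏc)³; restore (ℏc)⁻³.
1 GeV⁴ → 1/(ℏc)³ × (1 GeV in J)⁴ = 2.082e37 J/m³.
Result: 800 × 2.082e37 = 1.665e40 J/m³.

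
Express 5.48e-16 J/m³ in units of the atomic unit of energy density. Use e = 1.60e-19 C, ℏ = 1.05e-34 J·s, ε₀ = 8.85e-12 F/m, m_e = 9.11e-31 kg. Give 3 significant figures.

1.82e-29

atomic unit of energy density: u_au = E_h/a₀³ = m_e⁴e¹⁰/((4πε₀)⁵ℏ⁸) = 3.01e13 J/m³.
5.48e-16 / 3.01e13 = 1.82e-29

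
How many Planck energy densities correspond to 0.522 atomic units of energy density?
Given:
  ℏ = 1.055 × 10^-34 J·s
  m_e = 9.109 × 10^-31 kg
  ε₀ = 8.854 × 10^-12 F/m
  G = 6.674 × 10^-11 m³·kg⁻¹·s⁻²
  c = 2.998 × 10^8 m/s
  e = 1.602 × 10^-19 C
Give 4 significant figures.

3.301 × 10^-101

atomic unit of energy density: u_au = E_h/a₀³ = m_e⁴e¹⁰/((4πε₀)⁵ℏ⁸) = 2.929 × 10^13 J/m³
Planck energy density: u_P = c⁷/(ℏG²) = 4.632 × 10^113 J/m³
0.522 × 2.929 × 10^13 / 4.632 × 10^113 = 3.301 × 10^-101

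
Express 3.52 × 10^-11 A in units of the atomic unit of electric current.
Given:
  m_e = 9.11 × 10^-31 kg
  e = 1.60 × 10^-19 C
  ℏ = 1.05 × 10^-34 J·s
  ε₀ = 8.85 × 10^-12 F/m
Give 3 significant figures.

atomic unit of electric current: I_au = e E_h/ℏ = m_e e⁵/((4πε₀)²ℏ³) = 6.67 × 10^-3 A.
3.52 × 10^-11 / 6.67 × 10^-3 = 5.28 × 10^-9

5.28 × 10^-9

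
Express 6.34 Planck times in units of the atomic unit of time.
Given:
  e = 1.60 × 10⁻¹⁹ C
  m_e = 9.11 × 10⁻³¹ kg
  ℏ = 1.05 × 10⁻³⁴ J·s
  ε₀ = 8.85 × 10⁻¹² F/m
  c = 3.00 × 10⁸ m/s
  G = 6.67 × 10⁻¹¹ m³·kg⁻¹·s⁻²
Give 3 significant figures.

1.42 × 10⁻²⁶

Planck time: t_P = √(ℏG/c⁵) = 5.37 × 10⁻⁴⁴ s
atomic unit of time: τ_au = (4πε₀)²ℏ³/(m_e e⁴) = 2.40 × 10⁻¹⁷ s
6.34 × 5.37 × 10⁻⁴⁴ / 2.40 × 10⁻¹⁷ = 1.42 × 10⁻²⁶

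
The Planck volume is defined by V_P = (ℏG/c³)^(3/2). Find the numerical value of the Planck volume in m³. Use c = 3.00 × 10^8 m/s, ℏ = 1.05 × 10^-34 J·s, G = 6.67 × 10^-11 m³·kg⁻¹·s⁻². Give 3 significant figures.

V_P = (ℏG/c³)^(3/2)
  = √(1.75 × 10^-209)
  = 4.18 × 10^-105 m³

4.18 × 10^-105 m³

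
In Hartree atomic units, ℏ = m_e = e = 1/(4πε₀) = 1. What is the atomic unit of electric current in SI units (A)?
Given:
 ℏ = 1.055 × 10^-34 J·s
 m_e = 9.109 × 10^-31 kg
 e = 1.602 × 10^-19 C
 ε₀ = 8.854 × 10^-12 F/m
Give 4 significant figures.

6.612 × 10^-3 A

From ℏ = m_e = e = 1/(4πε₀) = 1 the current scale is I_au = e E_h/ℏ = m_e e⁵/((4πε₀)²ℏ³).
E_h = 4.354 × 10^-18 J
e·E_h/ℏ = 6.612 × 10^-3 A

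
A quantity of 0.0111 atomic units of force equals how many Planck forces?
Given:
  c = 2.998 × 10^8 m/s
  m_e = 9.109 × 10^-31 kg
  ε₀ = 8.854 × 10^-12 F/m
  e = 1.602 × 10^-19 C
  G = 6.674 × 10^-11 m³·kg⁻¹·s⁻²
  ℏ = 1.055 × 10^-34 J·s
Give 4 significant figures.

atomic unit of force: F_au = E_h/a₀ = m_e²e⁶/((4πε₀)³ℏ⁴) = 8.220 × 10^-8 N
Planck force: F_P = c⁴/G = 1.210 × 10^44 N
0.0111 × 8.220 × 10^-8 / 1.210 × 10^44 = 7.538 × 10^-54

7.538 × 10^-54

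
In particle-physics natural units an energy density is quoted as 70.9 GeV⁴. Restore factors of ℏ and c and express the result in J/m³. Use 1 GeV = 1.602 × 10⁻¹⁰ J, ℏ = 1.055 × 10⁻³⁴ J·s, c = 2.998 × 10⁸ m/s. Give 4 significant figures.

1.476 × 10³⁹ J/m³

[E]/[L]³ = [E]⁴/(ℏc)³; restore (ℏc)⁻³.
1 GeV⁴ → 1/(ℏc)³ × (1 GeV in J)⁴ = 2.082 × 10³⁷ J/m³.
Result: 70.9 × 2.082 × 10³⁷ = 1.476 × 10³⁹ J/m³.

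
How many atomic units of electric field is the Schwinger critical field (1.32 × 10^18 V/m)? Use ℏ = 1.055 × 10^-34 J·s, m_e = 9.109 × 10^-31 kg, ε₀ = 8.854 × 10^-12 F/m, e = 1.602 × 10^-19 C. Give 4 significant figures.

atomic unit of electric field: E_au = E_h/(e a₀) = m_e²e⁵/((4πε₀)³ℏ⁴) = 5.131 × 10^11 V/m.
1.32 × 10^18 / 5.131 × 10^11 = 2.573 × 10^6

2.573 × 10^6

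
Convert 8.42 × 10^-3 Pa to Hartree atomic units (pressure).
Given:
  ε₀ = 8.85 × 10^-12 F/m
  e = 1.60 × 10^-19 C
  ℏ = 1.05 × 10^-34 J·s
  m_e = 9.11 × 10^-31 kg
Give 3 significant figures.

2.79 × 10^-16

atomic unit of pressure: P_au = E_h/a₀³ = m_e⁴e¹⁰/((4πε₀)⁵ℏ⁸) = 3.01 × 10^13 Pa.
8.42 × 10^-3 / 3.01 × 10^13 = 2.79 × 10^-16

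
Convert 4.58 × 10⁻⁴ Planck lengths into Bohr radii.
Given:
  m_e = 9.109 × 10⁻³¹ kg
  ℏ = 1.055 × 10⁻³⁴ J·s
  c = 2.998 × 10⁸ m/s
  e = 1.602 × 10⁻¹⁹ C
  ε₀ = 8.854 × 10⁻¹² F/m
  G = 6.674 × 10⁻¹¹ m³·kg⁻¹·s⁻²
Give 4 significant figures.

Planck length: ℓ_P = √(ℏG/c³) = 1.616 × 10⁻³⁵ m
Bohr radius: a₀ = 4πε₀ℏ²/(m_e e²) = 5.297 × 10⁻¹¹ m
4.58 × 10⁻⁴ × 1.616 × 10⁻³⁵ / 5.297 × 10⁻¹¹ = 1.398 × 10⁻²⁸

1.398 × 10⁻²⁸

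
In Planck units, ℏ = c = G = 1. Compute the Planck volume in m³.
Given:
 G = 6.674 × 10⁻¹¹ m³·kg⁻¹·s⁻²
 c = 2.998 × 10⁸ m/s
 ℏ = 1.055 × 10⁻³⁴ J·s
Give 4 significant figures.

From ℏ = c = G = 1 the volume scale is V_P = (ℏG/c³)^(3/2).
  = √(1.784 × 10⁻²⁰⁹)
  = 4.224 × 10⁻¹⁰⁵ m³

4.224 × 10⁻¹⁰⁵ m³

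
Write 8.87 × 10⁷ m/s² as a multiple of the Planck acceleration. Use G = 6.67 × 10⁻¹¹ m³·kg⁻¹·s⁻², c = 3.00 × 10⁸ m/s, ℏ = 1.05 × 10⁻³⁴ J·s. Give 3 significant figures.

Planck acceleration: a_P = √(c⁷/(ℏG)) = 5.59 × 10⁵¹ m/s².
8.87 × 10⁷ / 5.59 × 10⁵¹ = 1.59 × 10⁻⁴⁴

1.59 × 10⁻⁴⁴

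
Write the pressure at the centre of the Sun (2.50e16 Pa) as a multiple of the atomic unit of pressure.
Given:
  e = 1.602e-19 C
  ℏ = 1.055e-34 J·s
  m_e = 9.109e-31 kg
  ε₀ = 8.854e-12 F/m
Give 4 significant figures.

atomic unit of pressure: P_au = E_h/a₀³ = m_e⁴e¹⁰/((4πε₀)⁵ℏ⁸) = 2.929e13 Pa.
2.50e16 / 2.929e13 = 853.5

853.5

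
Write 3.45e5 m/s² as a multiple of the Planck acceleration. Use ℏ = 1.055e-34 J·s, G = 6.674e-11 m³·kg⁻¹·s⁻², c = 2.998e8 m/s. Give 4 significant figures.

Planck acceleration: a_P = √(c⁷/(ℏG)) = 5.560e51 m/s².
3.45e5 / 5.560e51 = 6.205e-47

6.205e-47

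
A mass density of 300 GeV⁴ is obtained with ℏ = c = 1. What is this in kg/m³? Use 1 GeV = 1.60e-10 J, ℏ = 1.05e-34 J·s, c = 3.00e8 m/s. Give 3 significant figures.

6.99e22 kg/m³

Mass density is [E]/(c²[L]³) = [E]⁴/(ℏ³c⁵).
1 GeV⁴ → 1/(ℏ³c⁵) × (1 GeV in J)⁴ = 2.33e20 kg/m³.
Result: 300 × 2.33e20 = 6.99e22 kg/m³.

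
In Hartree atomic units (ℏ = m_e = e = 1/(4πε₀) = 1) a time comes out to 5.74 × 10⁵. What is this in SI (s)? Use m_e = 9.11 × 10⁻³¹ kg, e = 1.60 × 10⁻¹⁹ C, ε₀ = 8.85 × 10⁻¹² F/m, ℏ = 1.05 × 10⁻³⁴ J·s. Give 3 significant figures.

1.38 × 10⁻¹¹ s

One atomic unit of time: τ_au = (4πε₀)²ℏ³/(m_e e⁴) = 2.40 × 10⁻¹⁷ s.
5.74 × 10⁵ × 2.40 × 10⁻¹⁷ s = 1.38 × 10⁻¹¹ s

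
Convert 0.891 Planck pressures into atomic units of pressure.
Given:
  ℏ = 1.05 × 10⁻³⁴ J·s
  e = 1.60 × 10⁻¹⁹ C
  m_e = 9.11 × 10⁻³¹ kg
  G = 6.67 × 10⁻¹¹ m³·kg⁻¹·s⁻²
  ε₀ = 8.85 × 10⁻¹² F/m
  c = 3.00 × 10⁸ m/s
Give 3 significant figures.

1.38 × 10¹⁰⁰

Planck pressure: p_P = c⁷/(ℏG²) = 4.68 × 10¹¹³ Pa
atomic unit of pressure: P_au = E_h/a₀³ = m_e⁴e¹⁰/((4πε₀)⁵ℏ⁸) = 3.01 × 10¹³ Pa
0.891 × 4.68 × 10¹¹³ / 3.01 × 10¹³ = 1.38 × 10¹⁰⁰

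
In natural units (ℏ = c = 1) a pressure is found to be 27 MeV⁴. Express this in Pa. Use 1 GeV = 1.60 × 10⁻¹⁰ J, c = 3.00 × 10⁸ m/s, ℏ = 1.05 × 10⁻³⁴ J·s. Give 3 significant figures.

5.66 × 10²⁶ Pa

Pressure is [E]/[L]³ = [E]⁴/(ℏc)³.
1 GeV⁴ → 1/(ℏc)³ × (1 GeV in J)⁴ = 2.10 × 10³⁷ Pa.
Convert the energy scale: 27 MeV⁴ = 2.70 × 10⁻¹¹ GeV⁴.
Result: 2.70 × 10⁻¹¹ × 2.10 × 10³⁷ = 5.66 × 10²⁶ Pa.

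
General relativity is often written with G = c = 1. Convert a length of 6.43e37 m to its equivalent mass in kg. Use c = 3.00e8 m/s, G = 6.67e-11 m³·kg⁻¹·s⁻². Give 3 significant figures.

Length → mass via c²/G.
6.43e37 m × (c²/G) = 8.68e64 kg

8.68e64 kg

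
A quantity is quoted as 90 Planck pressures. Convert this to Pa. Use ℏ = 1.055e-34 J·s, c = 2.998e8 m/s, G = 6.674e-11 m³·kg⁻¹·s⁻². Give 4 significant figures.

One Planck pressure: p_P = c⁷/(ℏG²) = 4.632e113 Pa.
90 × 4.632e113 Pa = 4.169e115 Pa

4.169e115 Pa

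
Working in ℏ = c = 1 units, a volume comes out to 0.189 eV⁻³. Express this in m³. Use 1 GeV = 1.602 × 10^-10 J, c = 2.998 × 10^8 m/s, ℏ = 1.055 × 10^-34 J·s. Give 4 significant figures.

1.455 × 10^-21 m³

Volume is [L]³ = [E]⁻³·(ℏc)³.
1 GeV⁻³ → (ℏc)³ × (1 GeV in J)⁻³ = 7.696 × 10^-48 m³.
Convert the energy scale: 0.189 eV⁻³ = 1.89 × 10^26 GeV⁻³.
Result: 1.89 × 10^26 × 7.696 × 10^-48 = 1.455 × 10^-21 m³.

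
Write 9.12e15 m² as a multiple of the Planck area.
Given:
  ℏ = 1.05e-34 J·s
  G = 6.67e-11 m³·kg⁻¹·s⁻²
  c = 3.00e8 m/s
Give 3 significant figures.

3.52e85

Planck area: A_P = ℏG/c³ = 2.59e-70 m².
9.12e15 / 2.59e-70 = 3.52e85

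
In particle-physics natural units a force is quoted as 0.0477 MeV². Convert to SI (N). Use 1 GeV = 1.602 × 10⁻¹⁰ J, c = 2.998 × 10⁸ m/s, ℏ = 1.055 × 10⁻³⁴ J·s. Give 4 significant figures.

Force is [E]/[L] = [E]²/(ℏc); restore (ℏc)⁻¹.
1 GeV² → 1/(ℏc) × (1 GeV in J)² = 8.114 × 10⁵ N.
Convert the energy scale: 0.0477 MeV² = 4.77 × 10⁻⁸ GeV².
Result: 4.77 × 10⁻⁸ × 8.114 × 10⁵ = 0.03870 N.

0.03870 N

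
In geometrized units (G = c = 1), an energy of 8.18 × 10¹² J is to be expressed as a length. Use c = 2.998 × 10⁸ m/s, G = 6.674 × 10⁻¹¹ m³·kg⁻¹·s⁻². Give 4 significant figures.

Energy → length via G/c⁴.
8.18 × 10¹² J × (G/c⁴) = 6.758 × 10⁻³² m

6.758 × 10⁻³² m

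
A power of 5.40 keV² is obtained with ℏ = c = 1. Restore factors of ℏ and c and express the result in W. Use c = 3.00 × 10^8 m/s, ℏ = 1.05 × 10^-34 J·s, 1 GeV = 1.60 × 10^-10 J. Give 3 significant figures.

1.32 × 10^3 W

Power is [E]/[T] = [E]²/ℏ.
1 GeV² → 1/ℏ × (1 GeV in J)² = 2.44 × 10^14 W.
Convert the energy scale: 5.40 keV² = 5.40 × 10^-12 GeV².
Result: 5.40 × 10^-12 × 2.44 × 10^14 = 1.32 × 10^3 W.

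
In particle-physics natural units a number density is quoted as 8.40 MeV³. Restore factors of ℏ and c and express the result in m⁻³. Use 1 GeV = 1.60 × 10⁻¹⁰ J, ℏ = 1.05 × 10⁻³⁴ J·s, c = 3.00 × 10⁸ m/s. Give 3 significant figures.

Number density is [L]⁻³ = [E]³/(ℏc)³.
1 GeV³ → 1/(ℏc)³ × (1 GeV in J)³ = 1.31 × 10⁴⁷ m⁻³.
Convert the energy scale: 8.40 MeV³ = 8.40 × 10⁻⁹ GeV³.
Result: 8.40 × 10⁻⁹ × 1.31 × 10⁴⁷ = 1.10 × 10³⁹ m⁻³.

1.10 × 10³⁹ m⁻³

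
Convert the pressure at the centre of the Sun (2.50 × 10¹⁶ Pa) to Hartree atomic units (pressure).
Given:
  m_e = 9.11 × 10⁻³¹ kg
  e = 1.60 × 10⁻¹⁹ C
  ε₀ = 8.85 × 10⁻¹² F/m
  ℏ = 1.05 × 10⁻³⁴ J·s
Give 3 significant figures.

830

atomic unit of pressure: P_au = E_h/a₀³ = m_e⁴e¹⁰/((4πε₀)⁵ℏ⁸) = 3.01 × 10¹³ Pa.
2.50 × 10¹⁶ / 3.01 × 10¹³ = 830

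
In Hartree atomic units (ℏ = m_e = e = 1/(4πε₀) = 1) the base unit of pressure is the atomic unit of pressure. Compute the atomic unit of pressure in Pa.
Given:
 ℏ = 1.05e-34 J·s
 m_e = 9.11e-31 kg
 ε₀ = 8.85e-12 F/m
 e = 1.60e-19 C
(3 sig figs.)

P_au = E_h/a₀³ = m_e⁴e¹⁰/((4πε₀)⁵ℏ⁸)
E_h = 4.38e-18 J
a₀ = 5.26e-11 m
E_h/a₀³ = 3.01e13 Pa

3.01e13 Pa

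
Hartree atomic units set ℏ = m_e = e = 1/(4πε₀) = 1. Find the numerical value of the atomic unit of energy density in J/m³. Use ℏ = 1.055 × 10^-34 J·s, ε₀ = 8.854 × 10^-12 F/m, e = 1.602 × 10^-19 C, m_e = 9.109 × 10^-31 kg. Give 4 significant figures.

From ℏ = m_e = e = 1/(4πε₀) = 1 the energy density scale is u_au = E_h/a₀³ = m_e⁴e¹⁰/((4πε₀)⁵ℏ⁸).
E_h = 4.354 × 10^-18 J
a₀ = 5.297 × 10^-11 m
E_h/a₀³ = 2.929 × 10^13 J/m³

2.929 × 10^13 J/m³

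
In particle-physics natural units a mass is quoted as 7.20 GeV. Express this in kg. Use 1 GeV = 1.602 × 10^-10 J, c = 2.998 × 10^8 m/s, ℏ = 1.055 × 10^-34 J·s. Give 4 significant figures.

1.283 × 10^-26 kg

Mass is [E]/c²; divide by c².
1 GeV → 1/c² × (1 GeV in J) = 1.782 × 10^-27 kg.
Result: 7.20 × 1.782 × 10^-27 = 1.283 × 10^-26 kg.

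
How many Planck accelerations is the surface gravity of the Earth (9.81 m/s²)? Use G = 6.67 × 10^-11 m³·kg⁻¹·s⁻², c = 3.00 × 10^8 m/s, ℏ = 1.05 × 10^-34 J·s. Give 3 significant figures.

1.76 × 10^-51

Planck acceleration: a_P = √(c⁷/(ℏG)) = 5.59 × 10^51 m/s².
9.81 / 5.59 × 10^51 = 1.76 × 10^-51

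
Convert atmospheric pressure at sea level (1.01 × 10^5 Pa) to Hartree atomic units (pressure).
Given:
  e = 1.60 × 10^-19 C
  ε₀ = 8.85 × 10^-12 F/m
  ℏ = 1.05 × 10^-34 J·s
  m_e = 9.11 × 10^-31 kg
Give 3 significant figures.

atomic unit of pressure: P_au = E_h/a₀³ = m_e⁴e¹⁰/((4πε₀)⁵ℏ⁸) = 3.01 × 10^13 Pa.
1.01 × 10^5 / 3.01 × 10^13 = 3.35 × 10^-9

3.35 × 10^-9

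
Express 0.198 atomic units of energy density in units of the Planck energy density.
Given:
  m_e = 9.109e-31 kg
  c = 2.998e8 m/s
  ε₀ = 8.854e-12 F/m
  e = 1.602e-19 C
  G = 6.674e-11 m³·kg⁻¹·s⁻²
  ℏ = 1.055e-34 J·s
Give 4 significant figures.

atomic unit of energy density: u_au = E_h/a₀³ = m_e⁴e¹⁰/((4πε₀)⁵ℏ⁸) = 2.929e13 J/m³
Planck energy density: u_P = c⁷/(ℏG²) = 4.632e113 J/m³
0.198 × 2.929e13 / 4.632e113 = 1.252e-101

1.252e-101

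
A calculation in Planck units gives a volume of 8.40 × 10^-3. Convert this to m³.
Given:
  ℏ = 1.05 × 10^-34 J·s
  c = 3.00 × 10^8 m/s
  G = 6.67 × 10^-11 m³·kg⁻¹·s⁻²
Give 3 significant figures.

One Planck volume: V_P = (ℏG/c³)^(3/2) = 4.18 × 10^-105 m³.
8.40 × 10^-3 × 4.18 × 10^-105 m³ = 3.51 × 10^-107 m³

3.51 × 10^-107 m³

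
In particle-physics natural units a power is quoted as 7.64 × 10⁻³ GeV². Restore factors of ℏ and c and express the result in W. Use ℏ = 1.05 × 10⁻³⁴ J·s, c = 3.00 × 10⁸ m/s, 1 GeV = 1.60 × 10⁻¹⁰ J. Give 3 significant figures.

Power is [E]/[T] = [E]²/ℏ.
1 GeV² → 1/ℏ × (1 GeV in J)² = 2.44 × 10¹⁴ W.
Result: 7.64 × 10⁻³ × 2.44 × 10¹⁴ = 1.86 × 10¹² W.

1.86 × 10¹² W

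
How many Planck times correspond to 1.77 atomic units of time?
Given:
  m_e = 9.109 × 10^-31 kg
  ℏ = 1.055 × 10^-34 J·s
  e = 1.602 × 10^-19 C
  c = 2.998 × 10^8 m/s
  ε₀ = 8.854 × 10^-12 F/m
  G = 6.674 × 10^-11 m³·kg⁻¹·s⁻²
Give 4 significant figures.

atomic unit of time: τ_au = (4πε₀)²ℏ³/(m_e e⁴) = 2.423 × 10^-17 s
Planck time: t_P = √(ℏG/c⁵) = 5.392 × 10^-44 s
1.77 × 2.423 × 10^-17 / 5.392 × 10^-44 = 7.954 × 10^26

7.954 × 10^26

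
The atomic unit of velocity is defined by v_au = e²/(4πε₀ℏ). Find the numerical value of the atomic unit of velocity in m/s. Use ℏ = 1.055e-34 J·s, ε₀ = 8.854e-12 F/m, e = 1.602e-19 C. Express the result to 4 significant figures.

v_au = e²/(4πε₀ℏ)
  = 2.566e-38 / 1.174e-44
  = 2.186e6 m/s

2.186e6 m/s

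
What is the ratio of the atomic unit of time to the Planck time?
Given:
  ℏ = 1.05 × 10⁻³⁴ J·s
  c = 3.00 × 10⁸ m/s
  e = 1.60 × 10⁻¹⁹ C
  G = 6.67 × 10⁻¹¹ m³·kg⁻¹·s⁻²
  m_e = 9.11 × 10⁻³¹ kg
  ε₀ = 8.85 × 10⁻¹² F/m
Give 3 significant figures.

4.47 × 10²⁶

atomic unit of time: τ_au = (4πε₀)²ℏ³/(m_e e⁴) = 2.40 × 10⁻¹⁷ s
Planck time: t_P = √(ℏG/c⁵) = 5.37 × 10⁻⁴⁴ s
ratio = 2.40 × 10⁻¹⁷ / 5.37 × 10⁻⁴⁴ = 4.47 × 10²⁶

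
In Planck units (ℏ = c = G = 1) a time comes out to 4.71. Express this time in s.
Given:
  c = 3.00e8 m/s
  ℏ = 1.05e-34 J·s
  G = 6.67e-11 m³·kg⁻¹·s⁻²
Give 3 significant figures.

2.53e-43 s

One Planck time: t_P = √(ℏG/c⁵) = 5.37e-44 s.
4.71 × 5.37e-44 s = 2.53e-43 s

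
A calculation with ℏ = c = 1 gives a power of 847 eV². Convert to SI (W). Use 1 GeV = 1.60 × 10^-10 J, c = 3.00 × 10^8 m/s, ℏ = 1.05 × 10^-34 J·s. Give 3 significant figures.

0.207 W

Power is [E]/[T] = [E]²/ℏ.
1 GeV² → 1/ℏ × (1 GeV in J)² = 2.44 × 10^14 W.
Convert the energy scale: 847 eV² = 8.47 × 10^-16 GeV².
Result: 8.47 × 10^-16 × 2.44 × 10^14 = 0.207 W.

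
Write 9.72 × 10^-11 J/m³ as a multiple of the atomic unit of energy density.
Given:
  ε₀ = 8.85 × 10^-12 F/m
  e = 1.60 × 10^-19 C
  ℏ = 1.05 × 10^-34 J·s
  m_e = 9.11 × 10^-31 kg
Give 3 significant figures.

atomic unit of energy density: u_au = E_h/a₀³ = m_e⁴e¹⁰/((4πε₀)⁵ℏ⁸) = 3.01 × 10^13 J/m³.
9.72 × 10^-11 / 3.01 × 10^13 = 3.23 × 10^-24

3.23 × 10^-24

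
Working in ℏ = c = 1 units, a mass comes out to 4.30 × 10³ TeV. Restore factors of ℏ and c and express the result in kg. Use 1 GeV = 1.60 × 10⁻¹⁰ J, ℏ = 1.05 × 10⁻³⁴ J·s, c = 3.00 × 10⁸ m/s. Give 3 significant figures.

7.64 × 10⁻²¹ kg

Mass is [E]/c²; divide by c².
1 GeV → 1/c² × (1 GeV in J) = 1.78 × 10⁻²⁷ kg.
Convert the energy scale: 4.30 × 10³ TeV = 4.30 × 10⁶ GeV.
Result: 4.30 × 10⁶ × 1.78 × 10⁻²⁷ = 7.64 × 10⁻²¹ kg.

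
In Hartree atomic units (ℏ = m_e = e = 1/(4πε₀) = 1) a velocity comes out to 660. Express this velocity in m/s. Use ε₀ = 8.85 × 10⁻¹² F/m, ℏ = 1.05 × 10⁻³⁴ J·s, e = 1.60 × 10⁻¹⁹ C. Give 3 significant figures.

1.45 × 10⁹ m/s

One atomic unit of velocity: v_au = e²/(4πε₀ℏ) = 2.19 × 10⁶ m/s.
660 × 2.19 × 10⁶ m/s = 1.45 × 10⁹ m/s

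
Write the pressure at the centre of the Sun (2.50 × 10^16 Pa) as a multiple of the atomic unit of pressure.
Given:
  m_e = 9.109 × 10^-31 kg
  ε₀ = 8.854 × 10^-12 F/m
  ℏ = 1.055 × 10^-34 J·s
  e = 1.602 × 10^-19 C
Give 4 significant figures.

atomic unit of pressure: P_au = E_h/a₀³ = m_e⁴e¹⁰/((4πε₀)⁵ℏ⁸) = 2.929 × 10^13 Pa.
2.50 × 10^16 / 2.929 × 10^13 = 853.5

853.5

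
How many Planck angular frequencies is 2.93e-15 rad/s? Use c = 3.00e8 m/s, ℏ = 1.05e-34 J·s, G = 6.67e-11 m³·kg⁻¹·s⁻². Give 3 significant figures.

1.57e-58

Planck angular frequency: ω_P = √(c⁵/(ℏG)) = 1.86e43 rad/s.
2.93e-15 / 1.86e43 = 1.57e-58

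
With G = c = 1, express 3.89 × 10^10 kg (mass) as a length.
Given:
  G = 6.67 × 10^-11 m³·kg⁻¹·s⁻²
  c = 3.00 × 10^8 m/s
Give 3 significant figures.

In G = c = 1 units mass has dimensions of length; the conversion factor is G/c².
3.89 × 10^10 kg × (G/c²) = 2.88 × 10^-17 m

2.88 × 10^-17 m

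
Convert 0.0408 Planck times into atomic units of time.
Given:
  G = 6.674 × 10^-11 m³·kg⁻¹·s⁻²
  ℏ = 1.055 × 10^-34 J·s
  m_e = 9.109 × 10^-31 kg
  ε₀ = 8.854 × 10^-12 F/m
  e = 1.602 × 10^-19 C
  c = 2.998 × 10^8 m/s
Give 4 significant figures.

Planck time: t_P = √(ℏG/c⁵) = 5.392 × 10^-44 s
atomic unit of time: τ_au = (4πε₀)²ℏ³/(m_e e⁴) = 2.423 × 10^-17 s
0.0408 × 5.392 × 10^-44 / 2.423 × 10^-17 = 9.080 × 10^-29

9.080 × 10^-29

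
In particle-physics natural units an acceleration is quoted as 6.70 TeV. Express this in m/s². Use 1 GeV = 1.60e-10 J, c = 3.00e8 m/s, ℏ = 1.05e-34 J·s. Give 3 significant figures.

3.06e36 m/s²

Acceleration is [L]/[T]² = c·[E]/ℏ.
1 GeV → c/ℏ × (1 GeV in J) = 4.57e32 m/s².
Convert the energy scale: 6.70 TeV = 6.70e3 GeV.
Result: 6.70e3 × 4.57e32 = 3.06e36 m/s².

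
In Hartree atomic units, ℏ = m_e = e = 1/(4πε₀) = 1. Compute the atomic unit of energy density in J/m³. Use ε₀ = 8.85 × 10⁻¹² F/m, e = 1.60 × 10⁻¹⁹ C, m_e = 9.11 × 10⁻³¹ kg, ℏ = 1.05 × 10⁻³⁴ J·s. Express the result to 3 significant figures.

3.01 × 10¹³ J/m³

Dimensional analysis gives u_au = E_h/a₀³ = m_e⁴e¹⁰/((4πε₀)⁵ℏ⁸).
E_h = 4.38 × 10⁻¹⁸ J
a₀ = 5.26 × 10⁻¹¹ m
E_h/a₀³ = 3.01 × 10¹³ J/m³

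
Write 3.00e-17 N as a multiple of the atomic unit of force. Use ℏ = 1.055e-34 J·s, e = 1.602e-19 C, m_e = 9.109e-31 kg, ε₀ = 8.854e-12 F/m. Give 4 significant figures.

atomic unit of force: F_au = E_h/a₀ = m_e²e⁶/((4πε₀)³ℏ⁴) = 8.220e-8 N.
3.00e-17 / 8.220e-8 = 3.650e-10

3.650e-10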